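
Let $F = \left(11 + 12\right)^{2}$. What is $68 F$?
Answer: $35972$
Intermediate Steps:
$F = 529$ ($F = 23^{2} = 529$)
$68 F = 68 \cdot 529 = 35972$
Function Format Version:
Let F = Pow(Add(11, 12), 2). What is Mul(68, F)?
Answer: 35972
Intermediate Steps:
F = 529 (F = Pow(23, 2) = 529)
Mul(68, F) = Mul(68, 529) = 35972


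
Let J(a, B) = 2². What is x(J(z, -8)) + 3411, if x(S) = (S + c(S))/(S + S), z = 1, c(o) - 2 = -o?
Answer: 13645/4 ≈ 3411.3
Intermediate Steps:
c(o) = 2 - o
J(a, B) = 4
x(S) = 1/S (x(S) = (S + (2 - S))/(S + S) = 2/((2*S)) = 2*(1/(2*S)) = 1/S)
x(J(z, -8)) + 3411 = 1/4 + 3411 = ¼ + 3411 = 13645/4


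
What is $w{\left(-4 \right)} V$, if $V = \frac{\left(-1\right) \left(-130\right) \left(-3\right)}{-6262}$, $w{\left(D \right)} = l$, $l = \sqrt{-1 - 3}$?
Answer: $\frac{390 i}{3131} \approx 0.12456 i$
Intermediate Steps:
$l = 2 i$ ($l = \sqrt{-4} = 2 i \approx 2.0 i$)
$w{\left(D \right)} = 2 i$
$V = \frac{195}{3131}$ ($V = 130 \left(-3\right) \left(- \frac{1}{6262}\right) = \left(-390\right) \left(- \frac{1}{6262}\right) = \frac{195}{3131} \approx 0.06228$)
$w{\left(-4 \right)} V = 2 i \frac{195}{3131} = \frac{390 i}{3131}$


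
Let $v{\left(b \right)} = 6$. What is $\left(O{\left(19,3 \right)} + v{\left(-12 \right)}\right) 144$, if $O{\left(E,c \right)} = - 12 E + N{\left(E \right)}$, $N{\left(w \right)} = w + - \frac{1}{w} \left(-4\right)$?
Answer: $- \frac{554832}{19} \approx -29202.0$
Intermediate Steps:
$N{\left(w \right)} = w + \frac{4}{w}$
$O{\left(E,c \right)} = - 11 E + \frac{4}{E}$ ($O{\left(E,c \right)} = - 12 E + \left(E + \frac{4}{E}\right) = - 11 E + \frac{4}{E}$)
$\left(O{\left(19,3 \right)} + v{\left(-12 \right)}\right) 144 = \left(\left(\left(-11\right) 19 + \frac{4}{19}\right) + 6\right) 144 = \left(\left(-209 + 4 \cdot \frac{1}{19}\right) + 6\right) 144 = \left(\left(-209 + \frac{4}{19}\right) + 6\right) 144 = \left(- \frac{3967}{19} + 6\right) 144 = \left(- \frac{3853}{19}\right) 144 = - \frac{554832}{19}$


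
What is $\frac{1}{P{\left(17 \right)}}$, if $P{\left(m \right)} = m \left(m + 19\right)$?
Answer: $\frac{1}{612} \approx 0.001634$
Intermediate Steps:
$P{\left(m \right)} = m \left(19 + m\right)$
$\frac{1}{P{\left(17 \right)}} = \frac{1}{17 \left(19 + 17\right)} = \frac{1}{17 \cdot 36} = \frac{1}{612}$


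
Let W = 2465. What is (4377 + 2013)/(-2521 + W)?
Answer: -3195/28 ≈ -114.11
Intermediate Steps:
(4377 + 2013)/(-2521 + W) = (4377 + 2013)/(-2521 + 2465) = 6390/(-56) = 6390*(-1/56) = -3195/28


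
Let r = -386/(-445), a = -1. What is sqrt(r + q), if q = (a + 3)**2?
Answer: 19*sqrt(2670)/445 ≈ 2.2062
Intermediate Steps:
r = 386/445 (r = -386*(-1/445) = 386/445 ≈ 0.86742)
q = 4 (q = (-1 + 3)**2 = 2**2 = 4)
sqrt(r + q) = sqrt(386/445 + 4) = sqrt(2166/445) = 19*sqrt(2670)/445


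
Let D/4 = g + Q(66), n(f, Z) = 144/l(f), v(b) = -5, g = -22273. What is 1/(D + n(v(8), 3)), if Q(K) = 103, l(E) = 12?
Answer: -1/88668 ≈ -1.1278e-5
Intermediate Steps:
n(f, Z) = 12 (n(f, Z) = 144/12 = 144*(1/12) = 12)
D = -88680 (D = 4*(-22273 + 103) = 4*(-22170) = -88680)
1/(D + n(v(8), 3)) = 1/(-88680 + 12) = 1/(-88668) = -1/88668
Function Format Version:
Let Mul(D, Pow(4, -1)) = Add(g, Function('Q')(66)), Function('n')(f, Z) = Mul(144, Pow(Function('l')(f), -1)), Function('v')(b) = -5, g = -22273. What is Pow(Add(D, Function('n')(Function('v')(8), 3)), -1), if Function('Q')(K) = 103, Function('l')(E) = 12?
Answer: Rational(-1, 88668) ≈ -1.1278e-5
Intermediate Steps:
Function('n')(f, Z) = 12 (Function('n')(f, Z) = Mul(144, Pow(12, -1)) = Mul(144, Rational(1, 12)) = 12)
D = -88680 (D = Mul(4, Add(-22273, 103)) = Mul(4, -22170) = -88680)
Pow(Add(D, Function('n')(Function('v')(8), 3)), -1) = Pow(Add(-88680, 12), -1) = Pow(-88668, -1) = Rational(-1, 88668)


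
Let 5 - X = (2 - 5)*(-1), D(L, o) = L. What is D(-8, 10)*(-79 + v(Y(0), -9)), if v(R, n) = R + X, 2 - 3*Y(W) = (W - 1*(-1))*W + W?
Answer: 1832/3 ≈ 610.67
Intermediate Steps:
X = 2 (X = 5 - (2 - 5)*(-1) = 5 - (-3)*(-1) = 5 - 1*3 = 5 - 3 = 2)
Y(W) = 2/3 - W/3 - W*(1 + W)/3 (Y(W) = 2/3 - ((W - 1*(-1))*W + W)/3 = 2/3 - ((W + 1)*W + W)/3 = 2/3 - ((1 + W)*W + W)/3 = 2/3 - (W*(1 + W) + W)/3 = 2/3 - (W + W*(1 + W))/3 = 2/3 + (-W/3 - W*(1 + W)/3) = 2/3 - W/3 - W*(1 + W)/3)
v(R, n) = 2 + R (v(R, n) = R + 2 = 2 + R)
D(-8, 10)*(-79 + v(Y(0), -9)) = -8*(-79 + (2 + (2/3 - 2/3*0 - 1/3*0**2))) = -8*(-79 + (2 + (2/3 + 0 - 1/3*0))) = -8*(-79 + (2 + (2/3 + 0 + 0))) = -8*(-79 + (2 + 2/3)) = -8*(-79 + 8/3) = -8*(-229/3) = 1832/3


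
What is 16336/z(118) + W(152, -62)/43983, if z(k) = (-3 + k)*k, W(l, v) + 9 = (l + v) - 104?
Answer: 359097089/298424655 ≈ 1.2033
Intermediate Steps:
W(l, v) = -113 + l + v (W(l, v) = -9 + ((l + v) - 104) = -9 + (-104 + l + v) = -113 + l + v)
z(k) = k*(-3 + k)
16336/z(118) + W(152, -62)/43983 = 16336/((118*(-3 + 118))) + (-113 + 152 - 62)/43983 = 16336/((118*115)) - 23*1/43983 = 16336/13570 - 23/43983 = 16336*(1/13570) - 23/43983 = 8168/6785 - 23/43983 = 359097089/298424655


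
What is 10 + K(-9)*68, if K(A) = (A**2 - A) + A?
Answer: 5518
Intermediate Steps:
K(A) = A**2
10 + K(-9)*68 = 10 + (-9)**2*68 = 10 + 81*68 = 10 + 5508 = 5518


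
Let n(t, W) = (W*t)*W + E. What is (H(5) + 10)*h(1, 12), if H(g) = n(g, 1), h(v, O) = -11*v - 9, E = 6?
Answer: -420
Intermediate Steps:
n(t, W) = 6 + t*W² (n(t, W) = (W*t)*W + 6 = t*W² + 6 = 6 + t*W²)
h(v, O) = -9 - 11*v
H(g) = 6 + g (H(g) = 6 + g*1² = 6 + g*1 = 6 + g)
(H(5) + 10)*h(1, 12) = ((6 + 5) + 10)*(-9 - 11*1) = (11 + 10)*(-9 - 11) = 21*(-20) = -420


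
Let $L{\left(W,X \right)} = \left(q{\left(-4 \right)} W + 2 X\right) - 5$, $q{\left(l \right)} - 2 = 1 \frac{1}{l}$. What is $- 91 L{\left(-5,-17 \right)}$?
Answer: $\frac{17381}{4} \approx 4345.3$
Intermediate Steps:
$q{\left(l \right)} = 2 + \frac{1}{l}$ ($q{\left(l \right)} = 2 + 1 \frac{1}{l} = 2 + \frac{1}{l}$)
$L{\left(W,X \right)} = -5 + 2 X + \frac{7 W}{4}$ ($L{\left(W,X \right)} = \left(\left(2 + \frac{1}{-4}\right) W + 2 X\right) - 5 = \left(\left(2 - \frac{1}{4}\right) W + 2 X\right) - 5 = \left(\frac{7 W}{4} + 2 X\right) - 5 = \left(2 X + \frac{7 W}{4}\right) - 5 = -5 + 2 X + \frac{7 W}{4}$)
$- 91 L{\left(-5,-17 \right)} = - 91 \left(-5 + 2 \left(-17\right) + \frac{7}{4} \left(-5\right)\right) = - 91 \left(-5 - 34 - \frac{35}{4}\right) = \left(-91\right) \left(- \frac{191}{4}\right) = \frac{17381}{4}$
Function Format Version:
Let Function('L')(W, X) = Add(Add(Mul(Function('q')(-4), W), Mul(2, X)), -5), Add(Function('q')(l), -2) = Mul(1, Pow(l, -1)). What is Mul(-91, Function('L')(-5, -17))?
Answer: Rational(17381, 4) ≈ 4345.3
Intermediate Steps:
Function('q')(l) = Add(2, Pow(l, -1)) (Function('q')(l) = Add(2, Mul(1, Pow(l, -1))) = Add(2, Pow(l, -1)))
Function('L')(W, X) = Add(-5, Mul(2, X), Mul(Rational(7, 4), W)) (Function('L')(W, X) = Add(Add(Mul(Add(2, Pow(-4, -1)), W), Mul(2, X)), -5) = Add(Add(Mul(Add(2, Rational(-1, 4)), W), Mul(2, X)), -5) = Add(Add(Mul(Rational(7, 4), W), Mul(2, X)), -5) = Add(Add(Mul(2, X), Mul(Rational(7, 4), W)), -5) = Add(-5, Mul(2, X), Mul(Rational(7, 4), W)))
Mul(-91, Function('L')(-5, -17)) = Mul(-91, Add(-5, Mul(2, -17), Mul(Rational(7, 4), -5))) = Mul(-91, Add(-5, -34, Rational(-35, 4))) = Mul(-91, Rational(-191, 4)) = Rational(17381, 4)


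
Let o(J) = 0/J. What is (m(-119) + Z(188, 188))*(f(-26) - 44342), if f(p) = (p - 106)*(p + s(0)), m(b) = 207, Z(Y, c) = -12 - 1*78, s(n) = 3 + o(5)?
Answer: -4832802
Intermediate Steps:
o(J) = 0
s(n) = 3 (s(n) = 3 + 0 = 3)
Z(Y, c) = -90 (Z(Y, c) = -12 - 78 = -90)
f(p) = (-106 + p)*(3 + p) (f(p) = (p - 106)*(p + 3) = (-106 + p)*(3 + p))
(m(-119) + Z(188, 188))*(f(-26) - 44342) = (207 - 90)*((-318 + (-26)**2 - 103*(-26)) - 44342) = 117*((-318 + 676 + 2678) - 44342) = 117*(3036 - 44342) = 117*(-41306) = -4832802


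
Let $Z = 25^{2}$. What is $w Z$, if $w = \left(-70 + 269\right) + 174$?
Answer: $233125$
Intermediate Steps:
$w = 373$ ($w = 199 + 174 = 373$)
$Z = 625$
$w Z = 373 \cdot 625 = 233125$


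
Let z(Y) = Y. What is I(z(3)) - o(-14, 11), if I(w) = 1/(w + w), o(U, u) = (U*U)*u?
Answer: -12935/6 ≈ -2155.8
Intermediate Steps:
o(U, u) = u*U² (o(U, u) = U²*u = u*U²)
I(w) = 1/(2*w)
I(z(3)) - o(-14, 11) = (½)/3 - 11*(-14)² = (½)*(⅓) - 11*196 = ⅙ - 1*2156 = ⅙ - 2156 = -12935/6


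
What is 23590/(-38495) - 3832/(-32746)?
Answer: -62496530/126055727 ≈ -0.49578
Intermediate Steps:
23590/(-38495) - 3832/(-32746) = 23590*(-1/38495) - 3832*(-1/32746) = -4718/7699 + 1916/16373 = -62496530/126055727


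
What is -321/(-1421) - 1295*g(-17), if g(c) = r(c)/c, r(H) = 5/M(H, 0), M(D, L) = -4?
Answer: -9179147/96628 ≈ -94.995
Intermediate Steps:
r(H) = -5/4 (r(H) = 5/(-4) = 5*(-¼) = -5/4)
g(c) = -5/(4*c)
-321/(-1421) - 1295*g(-17) = -321/(-1421) - (-6475)/(4*(-17)) = -321*(-1/1421) - (-6475)*(-1)/(4*17) = 321/1421 - 1295*5/68 = 321/1421 - 6475/68 = -9179147/96628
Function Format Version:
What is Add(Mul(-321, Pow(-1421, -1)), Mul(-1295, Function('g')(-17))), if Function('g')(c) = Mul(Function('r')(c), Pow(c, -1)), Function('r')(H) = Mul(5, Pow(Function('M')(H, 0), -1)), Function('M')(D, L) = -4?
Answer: Rational(-9179147, 96628) ≈ -94.995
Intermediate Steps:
Function('r')(H) = Rational(-5, 4) (Function('r')(H) = Mul(5, Pow(-4, -1)) = Mul(5, Rational(-1, 4)) = Rational(-5, 4))
Function('g')(c) = Mul(Rational(-5, 4), Pow(c, -1))
Add(Mul(-321, Pow(-1421, -1)), Mul(-1295, Function('g')(-17))) = Add(Mul(-321, Pow(-1421, -1)), Mul(-1295, Mul(Rational(-5, 4), Pow(-17, -1)))) = Add(Mul(-321, Rational(-1, 1421)), Mul(-1295, Mul(Rational(-5, 4), Rational(-1, 17)))) = Add(Rational(321, 1421), Mul(-1295, Rational(5, 68))) = Add(Rational(321, 1421), Rational(-6475, 68)) = Rational(-9179147, 96628)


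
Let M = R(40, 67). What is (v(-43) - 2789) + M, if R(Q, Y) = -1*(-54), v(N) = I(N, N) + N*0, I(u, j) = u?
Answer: -2778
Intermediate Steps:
v(N) = N (v(N) = N + N*0 = N + 0 = N)
R(Q, Y) = 54
M = 54
(v(-43) - 2789) + M = (-43 - 2789) + 54 = -2832 + 54 = -2778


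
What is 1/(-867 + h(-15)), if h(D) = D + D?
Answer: -1/897 ≈ -0.0011148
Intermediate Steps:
h(D) = 2*D
1/(-867 + h(-15)) = 1/(-867 + 2*(-15)) = 1/(-867 - 30) = 1/(-897) = -1/897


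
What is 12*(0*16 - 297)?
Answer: -3564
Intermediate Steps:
12*(0*16 - 297) = 12*(0 - 297) = 12*(-297) = -3564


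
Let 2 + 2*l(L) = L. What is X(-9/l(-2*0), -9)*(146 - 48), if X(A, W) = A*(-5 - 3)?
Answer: -7056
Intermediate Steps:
l(L) = -1 + L/2
X(A, W) = -8*A (X(A, W) = A*(-8) = -8*A)
X(-9/l(-2*0), -9)*(146 - 48) = (-(-72)/(-1 + (-2*0)/2))*(146 - 48) = -(-72)/(-1 + (½)*0)*98 = -(-72)/(-1 + 0)*98 = -(-72)/(-1)*98 = -(-72)*(-1)*98 = -8*9*98 = -72*98 = -7056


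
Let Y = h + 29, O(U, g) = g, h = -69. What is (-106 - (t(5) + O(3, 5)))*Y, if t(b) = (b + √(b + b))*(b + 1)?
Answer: 5640 + 240*√10 ≈ 6398.9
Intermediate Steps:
t(b) = (1 + b)*(b + √2*√b) (t(b) = (b + √(2*b))*(1 + b) = (b + √2*√b)*(1 + b) = (1 + b)*(b + √2*√b))
Y = -40 (Y = -69 + 29 = -40)
(-106 - (t(5) + O(3, 5)))*Y = (-106 - ((5 + 5² + √2*√5 + √2*5^(3/2)) + 5))*(-40) = (-106 - ((5 + 25 + √10 + √2*(5*√5)) + 5))*(-40) = (-106 - ((5 + 25 + √10 + 5*√10) + 5))*(-40) = (-106 - ((30 + 6*√10) + 5))*(-40) = (-106 - (35 + 6*√10))*(-40) = (-106 + (-35 - 6*√10))*(-40) = (-141 - 6*√10)*(-40) = 5640 + 240*√10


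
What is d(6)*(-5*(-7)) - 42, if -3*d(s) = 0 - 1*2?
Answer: -56/3 ≈ -18.667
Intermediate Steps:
d(s) = 2/3 (d(s) = -(0 - 1*2)/3 = -(0 - 2)/3 = -1/3*(-2) = 2/3)
d(6)*(-5*(-7)) - 42 = 2*(-5*(-7))/3 - 42 = (2/3)*35 - 42 = 70/3 - 42 = -56/3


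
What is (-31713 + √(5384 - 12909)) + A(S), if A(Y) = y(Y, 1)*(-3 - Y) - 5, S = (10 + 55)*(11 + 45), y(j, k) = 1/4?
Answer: -130515/4 + 5*I*√301 ≈ -32629.0 + 86.747*I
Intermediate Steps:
y(j, k) = ¼
S = 3640 (S = 65*56 = 3640)
A(Y) = -23/4 - Y/4 (A(Y) = (-3 - Y)/4 - 5 = (-¾ - Y/4) - 5 = -23/4 - Y/4)
(-31713 + √(5384 - 12909)) + A(S) = (-31713 + √(5384 - 12909)) + (-23/4 - ¼*3640) = (-31713 + √(-7525)) + (-23/4 - 910) = (-31713 + 5*I*√301) - 3663/4 = -130515/4 + 5*I*√301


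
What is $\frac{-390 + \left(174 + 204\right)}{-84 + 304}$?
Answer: $- \frac{3}{55} \approx -0.054545$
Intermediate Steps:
$\frac{-390 + \left(174 + 204\right)}{-84 + 304} = \frac{-390 + 378}{220} = \left(-12\right) \frac{1}{220} = - \frac{3}{55}$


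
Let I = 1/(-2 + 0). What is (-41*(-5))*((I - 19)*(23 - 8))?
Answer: -119925/2 ≈ -59963.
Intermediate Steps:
I = -½ (I = 1/(-2) = -½ ≈ -0.50000)
(-41*(-5))*((I - 19)*(23 - 8)) = (-41*(-5))*((-½ - 19)*(23 - 8)) = 205*(-39/2*15) = 205*(-585/2) = -119925/2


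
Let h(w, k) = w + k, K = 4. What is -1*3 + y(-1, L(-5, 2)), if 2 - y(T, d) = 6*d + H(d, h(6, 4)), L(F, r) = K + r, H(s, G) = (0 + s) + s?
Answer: -49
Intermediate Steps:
h(w, k) = k + w
H(s, G) = 2*s (H(s, G) = s + s = 2*s)
L(F, r) = 4 + r
y(T, d) = 2 - 8*d (y(T, d) = 2 - (6*d + 2*d) = 2 - 8*d)
-1*3 + y(-1, L(-5, 2)) = -1*3 + (2 - 8*(4 + 2)) = -3 + (2 - 8*6) = -3 + (2 - 48) = -3 - 46 = -49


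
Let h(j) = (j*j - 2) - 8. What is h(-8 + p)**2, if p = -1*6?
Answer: 34596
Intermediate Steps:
p = -6
h(j) = -10 + j**2 (h(j) = (j**2 - 2) - 8 = (-2 + j**2) - 8 = -10 + j**2)
h(-8 + p)**2 = (-10 + (-8 - 6)**2)**2 = (-10 + (-14)**2)**2 = (-10 + 196)**2 = 186**2 = 34596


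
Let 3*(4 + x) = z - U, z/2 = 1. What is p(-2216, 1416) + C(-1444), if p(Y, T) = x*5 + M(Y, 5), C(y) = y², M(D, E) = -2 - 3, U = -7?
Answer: 2085126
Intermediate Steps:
z = 2 (z = 2*1 = 2)
M(D, E) = -5
x = -1 (x = -4 + (2 - 1*(-7))/3 = -4 + (2 + 7)/3 = -4 + (⅓)*9 = -4 + 3 = -1)
p(Y, T) = -10 (p(Y, T) = -1*5 - 5 = -5 - 5 = -10)
p(-2216, 1416) + C(-1444) = -10 + (-1444)² = -10 + 2085136 = 2085126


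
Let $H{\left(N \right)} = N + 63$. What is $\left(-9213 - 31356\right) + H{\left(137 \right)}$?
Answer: $-40369$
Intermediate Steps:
$H{\left(N \right)} = 63 + N$
$\left(-9213 - 31356\right) + H{\left(137 \right)} = \left(-9213 - 31356\right) + \left(63 + 137\right) = -40569 + 200 = -40369$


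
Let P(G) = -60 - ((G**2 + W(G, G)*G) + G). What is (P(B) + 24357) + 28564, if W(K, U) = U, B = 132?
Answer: 17881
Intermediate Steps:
P(G) = -60 - G - 2*G**2 (P(G) = -60 - ((G**2 + G*G) + G) = -60 - ((G**2 + G**2) + G) = -60 - (2*G**2 + G) = -60 - (G + 2*G**2) = -60 + (-G - 2*G**2) = -60 - G - 2*G**2)
(P(B) + 24357) + 28564 = ((-60 - 1*132 - 2*132**2) + 24357) + 28564 = ((-60 - 132 - 2*17424) + 24357) + 28564 = ((-60 - 132 - 34848) + 24357) + 28564 = (-35040 + 24357) + 28564 = -10683 + 28564 = 17881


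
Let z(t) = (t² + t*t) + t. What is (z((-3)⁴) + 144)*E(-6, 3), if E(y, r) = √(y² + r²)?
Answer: 40041*√5 ≈ 89534.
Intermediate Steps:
z(t) = t + 2*t² (z(t) = (t² + t²) + t = 2*t² + t = t + 2*t²)
E(y, r) = √(r² + y²)
(z((-3)⁴) + 144)*E(-6, 3) = ((-3)⁴*(1 + 2*(-3)⁴) + 144)*√(3² + (-6)²) = (81*(1 + 2*81) + 144)*√(9 + 36) = (81*(1 + 162) + 144)*√45 = (81*163 + 144)*(3*√5) = (13203 + 144)*(3*√5) = 13347*(3*√5) = 40041*√5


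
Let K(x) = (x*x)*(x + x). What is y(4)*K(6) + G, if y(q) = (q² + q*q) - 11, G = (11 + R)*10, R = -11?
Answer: 9072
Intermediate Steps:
K(x) = 2*x³ (K(x) = x²*(2*x) = 2*x³)
G = 0 (G = (11 - 11)*10 = 0*10 = 0)
y(q) = -11 + 2*q² (y(q) = (q² + q²) - 11 = 2*q² - 11 = -11 + 2*q²)
y(4)*K(6) + G = (-11 + 2*4²)*(2*6³) + 0 = (-11 + 2*16)*(2*216) + 0 = (-11 + 32)*432 + 0 = 21*432 + 0 = 9072 + 0 = 9072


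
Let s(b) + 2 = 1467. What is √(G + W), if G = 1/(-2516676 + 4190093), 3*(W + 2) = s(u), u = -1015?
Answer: √12257020158486906/5020251 ≈ 22.053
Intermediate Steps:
s(b) = 1465 (s(b) = -2 + 1467 = 1465)
W = 1459/3 (W = -2 + (⅓)*1465 = -2 + 1465/3 = 1459/3 ≈ 486.33)
G = 1/1673417 ≈ 5.9758e-7
√(G + W) = √(1/1673417 + 1459/3) = √(2441515406/5020251) = √12257020158486906/5020251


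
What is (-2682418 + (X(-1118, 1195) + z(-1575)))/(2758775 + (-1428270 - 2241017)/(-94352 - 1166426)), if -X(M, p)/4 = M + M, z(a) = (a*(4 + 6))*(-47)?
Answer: -2437366288272/3478206496237 ≈ -0.70075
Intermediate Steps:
z(a) = -470*a (z(a) = (a*10)*(-47) = (10*a)*(-47) = -470*a)
X(M, p) = -8*M (X(M, p) = -4*(M + M) = -8*M)
(-2682418 + (X(-1118, 1195) + z(-1575)))/(2758775 + (-1428270 - 2241017)/(-94352 - 1166426)) = (-2682418 + (-8*(-1118) - 470*(-1575)))/(2758775 + (-1428270 - 2241017)/(-94352 - 1166426)) = (-2682418 + (8944 + 740250))/(2758775 - 3669287/(-1260778)) = (-2682418 + 749194)/(2758775 - 3669287*(-1/1260778)) = -1933224/(2758775 + 3669287/1260778) = -1933224/3478206496237/1260778 = -1933224*1260778/3478206496237 = -2437366288272/3478206496237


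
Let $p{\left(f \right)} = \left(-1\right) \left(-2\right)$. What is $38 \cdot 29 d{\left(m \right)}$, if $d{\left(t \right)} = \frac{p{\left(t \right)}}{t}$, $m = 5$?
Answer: $\frac{2204}{5} \approx 440.8$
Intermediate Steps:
$p{\left(f \right)} = 2$
$d{\left(t \right)} = \frac{2}{t}$
$38 \cdot 29 d{\left(m \right)} = 38 \cdot 29 \cdot \frac{2}{5} = 1102 \cdot 2 \cdot \frac{1}{5} = 1102 \cdot \frac{2}{5} = \frac{2204}{5}$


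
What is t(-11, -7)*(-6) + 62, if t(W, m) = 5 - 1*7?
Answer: 74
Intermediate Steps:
t(W, m) = -2 (t(W, m) = 5 - 7 = -2)
t(-11, -7)*(-6) + 62 = -2*(-6) + 62 = 12 + 62 = 74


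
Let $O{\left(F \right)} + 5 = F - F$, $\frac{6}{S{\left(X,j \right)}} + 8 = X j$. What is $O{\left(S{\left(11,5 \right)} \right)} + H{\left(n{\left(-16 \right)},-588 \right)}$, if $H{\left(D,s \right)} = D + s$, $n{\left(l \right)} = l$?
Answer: $-609$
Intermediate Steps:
$S{\left(X,j \right)} = \frac{6}{-8 + X j}$
$O{\left(F \right)} = -5$ ($O{\left(F \right)} = -5 + \left(F - F\right) = -5 + 0 = -5$)
$O{\left(S{\left(11,5 \right)} \right)} + H{\left(n{\left(-16 \right)},-588 \right)} = -5 - 604 = -609$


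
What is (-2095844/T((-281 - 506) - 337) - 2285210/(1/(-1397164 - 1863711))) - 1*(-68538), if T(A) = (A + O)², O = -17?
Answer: 9701336301603832884/1301881 ≈ 7.4518e+12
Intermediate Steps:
T(A) = (-17 + A)² (T(A) = (A - 17)² = (-17 + A)²)
(-2095844/T((-281 - 506) - 337) - 2285210/(1/(-1397164 - 1863711))) - 1*(-68538) = (-2095844/(-17 + ((-281 - 506) - 337))² - 2285210/(1/(-1397164 - 1863711))) - 1*(-68538) = (-2095844/(-17 + (-787 - 337))² - 2285210/(1/(-3260875))) + 68538 = (-2095844/(-17 - 1124)² - 2285210/(-1/3260875)) + 68538 = (-2095844/((-1141)²) - 2285210*(-3260875)) + 68538 = (-2095844/1301881 + 7451784158750) + 68538 = 9701336212375512906/1301881 + 68538 = 9701336301603832884/1301881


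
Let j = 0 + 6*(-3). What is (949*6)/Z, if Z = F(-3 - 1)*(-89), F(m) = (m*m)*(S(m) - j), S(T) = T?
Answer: -2847/9968 ≈ -0.28561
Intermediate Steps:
j = -18 (j = 0 - 18 = -18)
F(m) = m²*(18 + m) (F(m) = (m*m)*(m - 1*(-18)) = m²*(m + 18) = m²*(18 + m))
Z = -19936 (Z = ((-3 - 1)²*(18 + (-3 - 1)))*(-89) = ((-4)²*(18 - 4))*(-89) = (16*14)*(-89) = 224*(-89) = -19936)
(949*6)/Z = (949*6)/(-19936) = 5694*(-1/19936) = -2847/9968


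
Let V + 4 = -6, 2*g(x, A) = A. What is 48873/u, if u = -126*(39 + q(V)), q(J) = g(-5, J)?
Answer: -16291/1428 ≈ -11.408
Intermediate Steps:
g(x, A) = A/2
V = -10 (V = -4 - 6 = -10)
q(J) = J/2
u = -4284 (u = -126*(39 + (½)*(-10)) = -126*(39 - 5) = -126*34 = -4284)
48873/u = 48873/(-4284) = 48873*(-1/4284) = -16291/1428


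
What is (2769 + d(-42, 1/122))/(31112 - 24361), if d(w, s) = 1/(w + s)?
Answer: 14185465/34585373 ≈ 0.41016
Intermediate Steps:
d(w, s) = 1/(s + w)
(2769 + d(-42, 1/122))/(31112 - 24361) = (2769 + 1/(1/122 - 42))/(31112 - 24361) = (2769 + 1/(1/122 - 42))/6751 = (2769 + 1/(-5123/122))*(1/6751) = (2769 - 122/5123)*(1/6751) = (14185465/5123)*(1/6751) = 14185465/34585373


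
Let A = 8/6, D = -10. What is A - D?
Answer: 34/3 ≈ 11.333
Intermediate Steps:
A = 4/3 (A = 8*(⅙) = 4/3 ≈ 1.3333)
A - D = 4/3 - 1*(-10) = 4/3 + 10 = 34/3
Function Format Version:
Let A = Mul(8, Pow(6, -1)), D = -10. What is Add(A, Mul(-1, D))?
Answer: Rational(34, 3) ≈ 11.333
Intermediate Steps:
A = Rational(4, 3) (A = Mul(8, Rational(1, 6)) = Rational(4, 3) ≈ 1.3333)
Add(A, Mul(-1, D)) = Add(Rational(4, 3), Mul(-1, -10)) = Add(Rational(4, 3), 10) = Rational(34, 3)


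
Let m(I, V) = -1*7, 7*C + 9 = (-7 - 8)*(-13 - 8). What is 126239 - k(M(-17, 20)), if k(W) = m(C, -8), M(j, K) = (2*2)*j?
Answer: 126246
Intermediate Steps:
C = 306/7 (C = -9/7 + ((-7 - 8)*(-13 - 8))/7 = -9/7 + (-15*(-21))/7 = -9/7 + (⅐)*315 = -9/7 + 45 = 306/7 ≈ 43.714)
M(j, K) = 4*j
m(I, V) = -7
k(W) = -7
126239 - k(M(-17, 20)) = 126239 - 1*(-7) = 126239 + 7 = 126246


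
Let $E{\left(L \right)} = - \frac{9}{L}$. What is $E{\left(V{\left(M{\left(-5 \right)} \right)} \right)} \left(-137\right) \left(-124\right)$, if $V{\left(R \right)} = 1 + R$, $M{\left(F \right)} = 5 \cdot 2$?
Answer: $- \frac{152892}{11} \approx -13899.0$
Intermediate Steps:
$M{\left(F \right)} = 10$
$E{\left(V{\left(M{\left(-5 \right)} \right)} \right)} \left(-137\right) \left(-124\right) = - \frac{9}{1 + 10} \left(-137\right) \left(-124\right) = - \frac{9}{11} \left(-137\right) \left(-124\right) = \left(-9\right) \frac{1}{11} \left(-137\right) \left(-124\right) = \left(- \frac{9}{11}\right) \left(-137\right) \left(-124\right) = \frac{1233}{11} \left(-124\right) = - \frac{152892}{11}$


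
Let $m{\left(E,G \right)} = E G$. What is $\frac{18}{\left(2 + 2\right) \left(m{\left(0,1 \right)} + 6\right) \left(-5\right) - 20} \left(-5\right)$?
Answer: $\frac{9}{14} \approx 0.64286$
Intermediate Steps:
$\frac{18}{\left(2 + 2\right) \left(m{\left(0,1 \right)} + 6\right) \left(-5\right) - 20} \left(-5\right) = \frac{18}{\left(2 + 2\right) \left(0 \cdot 1 + 6\right) \left(-5\right) - 20} \left(-5\right) = \frac{18}{4 \left(0 + 6\right) \left(-5\right) - 20} \left(-5\right) = \frac{18}{4 \cdot 6 \left(-5\right) - 20} \left(-5\right) = \frac{18}{24 \left(-5\right) - 20} \left(-5\right) = \frac{18}{-120 - 20} \left(-5\right) = \frac{18}{-140} \left(-5\right) = 18 \left(- \frac{1}{140}\right) \left(-5\right) = \left(- \frac{9}{70}\right) \left(-5\right) = \frac{9}{14}$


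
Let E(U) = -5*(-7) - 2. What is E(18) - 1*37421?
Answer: -37388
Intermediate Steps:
E(U) = 33 (E(U) = 35 - 2 = 33)
E(18) - 1*37421 = 33 - 1*37421 = 33 - 37421 = -37388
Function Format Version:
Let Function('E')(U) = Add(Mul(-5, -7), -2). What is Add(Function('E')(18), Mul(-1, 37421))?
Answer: -37388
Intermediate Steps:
Function('E')(U) = 33 (Function('E')(U) = Add(35, -2) = 33)
Add(Function('E')(18), Mul(-1, 37421)) = Add(33, Mul(-1, 37421)) = Add(33, -37421) = -37388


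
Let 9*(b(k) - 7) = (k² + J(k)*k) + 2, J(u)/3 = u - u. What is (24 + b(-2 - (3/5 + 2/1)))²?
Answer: 6340324/5625 ≈ 1127.2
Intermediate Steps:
J(u) = 0 (J(u) = 3*(u - u) = 3*0 = 0)
b(k) = 65/9 + k²/9 (b(k) = 7 + ((k² + 0*k) + 2)/9 = 7 + ((k² + 0) + 2)/9 = 7 + (k² + 2)/9 = 7 + (2 + k²)/9 = 7 + (2/9 + k²/9) = 65/9 + k²/9)
(24 + b(-2 - (3/5 + 2/1)))² = (24 + (65/9 + (-2 - (3/5 + 2/1))²/9))² = (24 + (65/9 + (-2 - (3*(⅕) + 2*1))²/9))² = (24 + (65/9 + (-2 - (⅗ + 2))²/9))² = (24 + (65/9 + (-2 - 1*13/5)²/9))² = (24 + (65/9 + (-2 - 13/5)²/9))² = (24 + (65/9 + (-23/5)²/9))² = (24 + (65/9 + (⅑)*(529/25)))² = (24 + (65/9 + 529/225))² = (24 + 718/75)² = (2518/75)² = 6340324/5625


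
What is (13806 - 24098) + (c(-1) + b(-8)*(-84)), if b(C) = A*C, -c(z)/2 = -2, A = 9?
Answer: -4240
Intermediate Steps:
c(z) = 4 (c(z) = -2*(-2) = 4)
b(C) = 9*C
(13806 - 24098) + (c(-1) + b(-8)*(-84)) = (13806 - 24098) + (4 + (9*(-8))*(-84)) = -10292 + (4 - 72*(-84)) = -10292 + (4 + 6048) = -10292 + 6052 = -4240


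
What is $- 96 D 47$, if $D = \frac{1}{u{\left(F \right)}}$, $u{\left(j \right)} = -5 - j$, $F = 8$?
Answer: $\frac{4512}{13} \approx 347.08$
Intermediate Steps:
$D = - \frac{1}{13}$ ($D = \frac{1}{-5 - 8} = \frac{1}{-13} = - \frac{1}{13} \approx -0.076923$)
$- 96 D 47 = \left(-96\right) \left(- \frac{1}{13}\right) 47 = \frac{96}{13} \cdot 47 = \frac{4512}{13}$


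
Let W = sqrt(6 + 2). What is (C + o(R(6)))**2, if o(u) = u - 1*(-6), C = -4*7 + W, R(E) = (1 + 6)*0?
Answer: 492 - 88*sqrt(2) ≈ 367.55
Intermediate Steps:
W = 2*sqrt(2) (W = sqrt(8) = 2*sqrt(2) ≈ 2.8284)
R(E) = 0 (R(E) = 7*0 = 0)
C = -28 + 2*sqrt(2) (C = -4*7 + 2*sqrt(2) = -28 + 2*sqrt(2) ≈ -25.172)
o(u) = 6 + u (o(u) = u + 6 = 6 + u)
(C + o(R(6)))**2 = ((-28 + 2*sqrt(2)) + (6 + 0))**2 = ((-28 + 2*sqrt(2)) + 6)**2 = (-22 + 2*sqrt(2))**2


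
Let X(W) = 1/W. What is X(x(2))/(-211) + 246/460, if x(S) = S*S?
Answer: 51791/97060 ≈ 0.53360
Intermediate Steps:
x(S) = S²
X(x(2))/(-211) + 246/460 = 1/(2²*(-211)) + 246/460 = -1/211/4 + 246*(1/460) = (¼)*(-1/211) + 123/230 = -1/844 + 123/230 = 51791/97060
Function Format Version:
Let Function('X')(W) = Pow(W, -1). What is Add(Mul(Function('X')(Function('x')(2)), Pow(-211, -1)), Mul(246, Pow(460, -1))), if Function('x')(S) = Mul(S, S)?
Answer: Rational(51791, 97060) ≈ 0.53360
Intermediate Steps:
Function('x')(S) = Pow(S, 2)
Add(Mul(Function('X')(Function('x')(2)), Pow(-211, -1)), Mul(246, Pow(460, -1))) = Add(Mul(Pow(Pow(2, 2), -1), Pow(-211, -1)), Mul(246, Pow(460, -1))) = Add(Mul(Pow(4, -1), Rational(-1, 211)), Mul(246, Rational(1, 460))) = Add(Mul(Rational(1, 4), Rational(-1, 211)), Rational(123, 230)) = Add(Rational(-1, 844), Rational(123, 230)) = Rational(51791, 97060)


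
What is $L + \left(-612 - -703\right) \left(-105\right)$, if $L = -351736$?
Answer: $-361291$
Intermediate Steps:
$L + \left(-612 - -703\right) \left(-105\right) = -351736 + \left(-612 - -703\right) \left(-105\right) = -351736 + \left(-612 + 703\right) \left(-105\right) = -351736 + 91 \left(-105\right) = -351736 - 9555 = -361291$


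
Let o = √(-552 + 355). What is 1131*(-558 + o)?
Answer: -631098 + 1131*I*√197 ≈ -6.311e+5 + 15874.0*I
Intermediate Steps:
o = I*√197 (o = √(-197) = I*√197 ≈ 14.036*I)
1131*(-558 + o) = 1131*(-558 + I*√197) = -631098 + 1131*I*√197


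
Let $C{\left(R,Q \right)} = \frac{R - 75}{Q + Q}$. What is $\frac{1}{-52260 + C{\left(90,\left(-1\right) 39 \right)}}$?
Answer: $- \frac{26}{1358765} \approx -1.9135 \cdot 10^{-5}$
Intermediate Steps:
$C{\left(R,Q \right)} = \frac{-75 + R}{2 Q}$
$\frac{1}{-52260 + C{\left(90,\left(-1\right) 39 \right)}} = \frac{1}{-52260 + \frac{-75 + 90}{2 \left(\left(-1\right) 39\right)}} = \frac{1}{-52260 + \frac{1}{2} \frac{1}{-39} \cdot 15} = \frac{1}{-52260 + \frac{1}{2} \left(- \frac{1}{39}\right) 15} = \frac{1}{-52260 - \frac{5}{26}} = \frac{1}{- \frac{1358765}{26}} = - \frac{26}{1358765}$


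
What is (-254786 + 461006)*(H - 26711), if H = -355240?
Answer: -78765935220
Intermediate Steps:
(-254786 + 461006)*(H - 26711) = (-254786 + 461006)*(-355240 - 26711) = 206220*(-381951) = -78765935220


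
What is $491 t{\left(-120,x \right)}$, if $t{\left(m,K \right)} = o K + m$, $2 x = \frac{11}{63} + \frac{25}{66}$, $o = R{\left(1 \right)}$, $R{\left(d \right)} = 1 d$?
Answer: $- \frac{162949643}{2772} \approx -58784.0$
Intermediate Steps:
$R{\left(d \right)} = d$
$o = 1$
$x = \frac{767}{2772}$ ($x = \frac{\frac{11}{63} + \frac{25}{66}}{2} = \frac{1}{2} \cdot \frac{767}{1386} = \frac{767}{2772} \approx 0.2767$)
$t{\left(m,K \right)} = K + m$ ($t{\left(m,K \right)} = 1 K + m = K + m$)
$491 t{\left(-120,x \right)} = 491 \left(\frac{767}{2772} - 120\right) = 491 \left(- \frac{331873}{2772}\right) = - \frac{162949643}{2772}$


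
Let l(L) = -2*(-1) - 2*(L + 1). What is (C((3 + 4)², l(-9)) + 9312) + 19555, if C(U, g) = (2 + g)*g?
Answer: 29227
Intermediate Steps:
l(L) = -2*L (l(L) = 2 - 2*(1 + L) = 2 + (-2 - 2*L) = -2*L)
C(U, g) = g*(2 + g)
(C((3 + 4)², l(-9)) + 9312) + 19555 = ((-2*(-9))*(2 - 2*(-9)) + 9312) + 19555 = (18*(2 + 18) + 9312) + 19555 = (18*20 + 9312) + 19555 = (360 + 9312) + 19555 = 9672 + 19555 = 29227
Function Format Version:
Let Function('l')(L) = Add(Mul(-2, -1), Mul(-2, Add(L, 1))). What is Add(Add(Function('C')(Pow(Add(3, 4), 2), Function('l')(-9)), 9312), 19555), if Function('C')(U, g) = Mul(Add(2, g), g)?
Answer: 29227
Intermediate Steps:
Function('l')(L) = Mul(-2, L) (Function('l')(L) = Add(2, Mul(-2, Add(1, L))) = Add(2, Add(-2, Mul(-2, L))) = Mul(-2, L))
Function('C')(U, g) = Mul(g, Add(2, g))
Add(Add(Function('C')(Pow(Add(3, 4), 2), Function('l')(-9)), 9312), 19555) = Add(Add(Mul(Mul(-2, -9), Add(2, Mul(-2, -9))), 9312), 19555) = Add(Add(Mul(18, Add(2, 18)), 9312), 19555) = Add(Add(Mul(18, 20), 9312), 19555) = Add(Add(360, 9312), 19555) = Add(9672, 19555) = 29227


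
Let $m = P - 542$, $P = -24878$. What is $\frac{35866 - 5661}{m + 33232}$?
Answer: $\frac{4315}{1116} \approx 3.8665$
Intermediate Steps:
$m = -25420$ ($m = -24878 - 542 = -25420$)
$\frac{35866 - 5661}{m + 33232} = \frac{35866 - 5661}{-25420 + 33232} = \frac{30205}{7812} = 30205 \cdot \frac{1}{7812} = \frac{4315}{1116}$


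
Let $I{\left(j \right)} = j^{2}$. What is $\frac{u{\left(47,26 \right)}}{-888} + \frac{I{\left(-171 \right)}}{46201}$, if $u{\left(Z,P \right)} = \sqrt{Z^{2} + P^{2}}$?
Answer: $\frac{29241}{46201} - \frac{\sqrt{2885}}{888} \approx 0.57242$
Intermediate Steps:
$u{\left(Z,P \right)} = \sqrt{P^{2} + Z^{2}}$
$\frac{u{\left(47,26 \right)}}{-888} + \frac{I{\left(-171 \right)}}{46201} = \frac{\sqrt{26^{2} + 47^{2}}}{-888} + \frac{\left(-171\right)^{2}}{46201} = \sqrt{676 + 2209} \left(- \frac{1}{888}\right) + 29241 \cdot \frac{1}{46201} = \sqrt{2885} \left(- \frac{1}{888}\right) + \frac{29241}{46201} = - \frac{\sqrt{2885}}{888} + \frac{29241}{46201} = \frac{29241}{46201} - \frac{\sqrt{2885}}{888}$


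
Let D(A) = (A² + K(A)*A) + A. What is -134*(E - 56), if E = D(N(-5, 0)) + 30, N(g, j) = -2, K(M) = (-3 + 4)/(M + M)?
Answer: 3149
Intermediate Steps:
K(M) = 1/(2*M)
D(A) = ½ + A + A² (D(A) = (A² + (1/(2*A))*A) + A = (A² + ½) + A = (½ + A²) + A = ½ + A + A²)
E = 65/2 (E = (½ - 2 + (-2)²) + 30 = (½ - 2 + 4) + 30 = 5/2 + 30 = 65/2 ≈ 32.500)
-134*(E - 56) = -134*(65/2 - 56) = -134*(-47/2) = 3149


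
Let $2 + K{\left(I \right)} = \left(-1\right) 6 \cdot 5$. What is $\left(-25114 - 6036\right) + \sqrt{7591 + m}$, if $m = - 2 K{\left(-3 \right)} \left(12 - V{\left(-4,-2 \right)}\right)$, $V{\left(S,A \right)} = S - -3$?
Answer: $-31150 + \sqrt{8423} \approx -31058.0$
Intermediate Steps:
$V{\left(S,A \right)} = 3 + S$ ($V{\left(S,A \right)} = S + 3 = 3 + S$)
$K{\left(I \right)} = -32$ ($K{\left(I \right)} = -2 + \left(-1\right) 6 \cdot 5 = -2 - 30 = -32$)
$m = 832$ ($m = \left(-2\right) \left(-32\right) \left(12 - \left(3 - 4\right)\right) = 64 \left(12 - -1\right) = 64 \left(12 + 1\right) = 64 \cdot 13 = 832$)
$\left(-25114 - 6036\right) + \sqrt{7591 + m} = \left(-25114 - 6036\right) + \sqrt{7591 + 832} = -31150 + \sqrt{8423}$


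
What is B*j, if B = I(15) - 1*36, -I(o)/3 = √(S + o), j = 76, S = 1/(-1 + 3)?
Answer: -2736 - 114*√62 ≈ -3633.6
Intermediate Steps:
S = ½ (S = 1/2 = ½ ≈ 0.50000)
I(o) = -3*√(½ + o)
B = -36 - 3*√62/2 (B = -3*√(2 + 4*15)/2 - 1*36 = -3*√(2 + 60)/2 - 36 = -3*√62/2 - 36 = -36 - 3*√62/2 ≈ -47.811)
B*j = (-36 - 3*√62/2)*76 = -2736 - 114*√62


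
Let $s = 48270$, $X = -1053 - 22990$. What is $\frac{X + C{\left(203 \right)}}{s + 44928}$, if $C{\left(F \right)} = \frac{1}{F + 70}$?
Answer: $- \frac{3281869}{12721527} \approx -0.25798$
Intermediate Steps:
$C{\left(F \right)} = \frac{1}{70 + F}$
$X = -24043$
$\frac{X + C{\left(203 \right)}}{s + 44928} = \frac{-24043 + \frac{1}{70 + 203}}{48270 + 44928} = \frac{-24043 + \frac{1}{273}}{93198} = \left(-24043 + \frac{1}{273}\right) \frac{1}{93198} = \left(- \frac{6563738}{273}\right) \frac{1}{93198} = - \frac{3281869}{12721527}$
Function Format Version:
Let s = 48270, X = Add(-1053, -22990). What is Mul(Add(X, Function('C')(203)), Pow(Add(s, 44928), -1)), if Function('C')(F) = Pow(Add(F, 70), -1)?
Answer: Rational(-3281869, 12721527) ≈ -0.25798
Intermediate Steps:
Function('C')(F) = Pow(Add(70, F), -1)
X = -24043
Mul(Add(X, Function('C')(203)), Pow(Add(s, 44928), -1)) = Mul(Add(-24043, Pow(Add(70, 203), -1)), Pow(Add(48270, 44928), -1)) = Mul(Add(-24043, Pow(273, -1)), Pow(93198, -1)) = Mul(Add(-24043, Rational(1, 273)), Rational(1, 93198)) = Mul(Rational(-6563738, 273), Rational(1, 93198)) = Rational(-3281869, 12721527)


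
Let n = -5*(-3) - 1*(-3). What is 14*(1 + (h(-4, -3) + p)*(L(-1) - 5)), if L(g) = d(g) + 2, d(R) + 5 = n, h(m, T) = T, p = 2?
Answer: -126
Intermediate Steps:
n = 18 (n = 15 + 3 = 18)
d(R) = 13 (d(R) = -5 + 18 = 13)
L(g) = 15 (L(g) = 13 + 2 = 15)
14*(1 + (h(-4, -3) + p)*(L(-1) - 5)) = 14*(1 + (-3 + 2)*(15 - 5)) = 14*(1 - 1*10) = 14*(1 - 10) = 14*(-9) = -126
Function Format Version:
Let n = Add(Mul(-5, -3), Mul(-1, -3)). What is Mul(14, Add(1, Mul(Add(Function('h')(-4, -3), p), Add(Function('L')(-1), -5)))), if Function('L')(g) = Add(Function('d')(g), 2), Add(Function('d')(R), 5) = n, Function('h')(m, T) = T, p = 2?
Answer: -126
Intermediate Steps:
n = 18 (n = Add(15, 3) = 18)
Function('d')(R) = 13 (Function('d')(R) = Add(-5, 18) = 13)
Function('L')(g) = 15 (Function('L')(g) = Add(13, 2) = 15)
Mul(14, Add(1, Mul(Add(Function('h')(-4, -3), p), Add(Function('L')(-1), -5)))) = Mul(14, Add(1, Mul(Add(-3, 2), Add(15, -5)))) = Mul(14, Add(1, Mul(-1, 10))) = Mul(14, Add(1, -10)) = Mul(14, -9) = -126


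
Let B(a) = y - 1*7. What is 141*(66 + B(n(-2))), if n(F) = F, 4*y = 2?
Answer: 16779/2 ≈ 8389.5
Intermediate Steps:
y = ½ (y = (¼)*2 = ½ ≈ 0.50000)
B(a) = -13/2 (B(a) = ½ - 1*7 = ½ - 7 = -13/2)
141*(66 + B(n(-2))) = 141*(66 - 13/2) = 141*(119/2) = 16779/2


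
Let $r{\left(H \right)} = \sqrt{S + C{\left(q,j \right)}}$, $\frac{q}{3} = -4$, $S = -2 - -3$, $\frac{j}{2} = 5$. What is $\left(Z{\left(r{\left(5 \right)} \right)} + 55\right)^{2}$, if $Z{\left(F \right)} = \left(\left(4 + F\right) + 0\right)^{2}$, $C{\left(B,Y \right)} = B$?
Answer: $2896 + 960 i \sqrt{11} \approx 2896.0 + 3184.0 i$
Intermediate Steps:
$j = 10$ ($j = 2 \cdot 5 = 10$)
$S = 1$ ($S = -2 + 3 = 1$)
$q = -12$ ($q = 3 \left(-4\right) = -12$)
$r{\left(H \right)} = i \sqrt{11}$ ($r{\left(H \right)} = \sqrt{1 - 12} = \sqrt{-11} = i \sqrt{11}$)
$Z{\left(F \right)} = \left(4 + F\right)^{2}$
$\left(Z{\left(r{\left(5 \right)} \right)} + 55\right)^{2} = \left(\left(4 + i \sqrt{11}\right)^{2} + 55\right)^{2} = \left(55 + \left(4 + i \sqrt{11}\right)^{2}\right)^{2}$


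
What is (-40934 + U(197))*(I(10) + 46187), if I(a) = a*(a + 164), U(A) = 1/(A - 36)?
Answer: -315856806771/161 ≈ -1.9618e+9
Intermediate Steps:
U(A) = 1/(-36 + A)
I(a) = a*(164 + a)
(-40934 + U(197))*(I(10) + 46187) = (-40934 + 1/(-36 + 197))*(10*(164 + 10) + 46187) = (-40934 + 1/161)*(10*174 + 46187) = (-40934 + 1/161)*(1740 + 46187) = -6590373/161*47927 = -315856806771/161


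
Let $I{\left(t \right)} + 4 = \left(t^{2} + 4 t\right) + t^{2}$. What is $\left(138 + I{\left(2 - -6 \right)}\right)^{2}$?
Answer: $86436$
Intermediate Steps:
$I{\left(t \right)} = -4 + 2 t^{2} + 4 t$ ($I{\left(t \right)} = -4 + \left(\left(t^{2} + 4 t\right) + t^{2}\right) = -4 + \left(2 t^{2} + 4 t\right) = -4 + 2 t^{2} + 4 t$)
$\left(138 + I{\left(2 - -6 \right)}\right)^{2} = \left(138 + \left(-4 + 2 \left(2 - -6\right)^{2} + 4 \left(2 - -6\right)\right)\right)^{2} = \left(138 + \left(-4 + 2 \left(2 + 6\right)^{2} + 4 \left(2 + 6\right)\right)\right)^{2} = \left(138 + \left(-4 + 2 \cdot 8^{2} + 4 \cdot 8\right)\right)^{2} = \left(138 + \left(-4 + 2 \cdot 64 + 32\right)\right)^{2} = \left(138 + \left(-4 + 128 + 32\right)\right)^{2} = \left(138 + 156\right)^{2} = 294^{2} = 86436$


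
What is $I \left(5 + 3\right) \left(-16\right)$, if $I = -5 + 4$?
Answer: $128$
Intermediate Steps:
$I = -1$
$I \left(5 + 3\right) \left(-16\right) = - (5 + 3) \left(-16\right) = \left(-1\right) 8 \left(-16\right) = \left(-8\right) \left(-16\right) = 128$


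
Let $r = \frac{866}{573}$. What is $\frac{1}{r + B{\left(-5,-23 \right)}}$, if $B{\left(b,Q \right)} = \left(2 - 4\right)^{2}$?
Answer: $\frac{573}{3158} \approx 0.18144$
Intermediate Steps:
$B{\left(b,Q \right)} = 4$ ($B{\left(b,Q \right)} = \left(-2\right)^{2} = 4$)
$r = \frac{866}{573}$ ($r = 866 \cdot \frac{1}{573} = \frac{866}{573} \approx 1.5113$)
$\frac{1}{r + B{\left(-5,-23 \right)}} = \frac{1}{\frac{866}{573} + 4} = \frac{1}{\frac{3158}{573}} = \frac{573}{3158}$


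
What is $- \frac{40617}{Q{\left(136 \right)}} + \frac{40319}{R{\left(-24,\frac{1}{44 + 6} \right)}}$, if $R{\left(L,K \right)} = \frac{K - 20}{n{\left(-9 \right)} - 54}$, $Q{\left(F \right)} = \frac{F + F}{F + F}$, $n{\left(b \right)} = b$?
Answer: $\frac{9603163}{111} \approx 86515.0$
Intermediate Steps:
$Q{\left(F \right)} = 1$ ($Q{\left(F \right)} = \frac{2 F}{2 F} = 2 F \frac{1}{2 F} = 1$)
$R{\left(L,K \right)} = \frac{20}{63} - \frac{K}{63}$ ($R{\left(L,K \right)} = \frac{K - 20}{-9 - 54} = \frac{-20 + K}{-63} = \left(-20 + K\right) \left(- \frac{1}{63}\right) = \frac{20}{63} - \frac{K}{63}$)
$- \frac{40617}{Q{\left(136 \right)}} + \frac{40319}{R{\left(-24,\frac{1}{44 + 6} \right)}} = - \frac{40617}{1} + \frac{40319}{\frac{20}{63} - \frac{1}{63 \left(44 + 6\right)}} = \left(-40617\right) 1 + \frac{40319}{\frac{20}{63} - \frac{1}{63 \cdot 50}} = -40617 + \frac{40319}{\frac{20}{63} - \frac{1}{3150}} = -40617 + \frac{40319}{\frac{111}{350}} = -40617 + 40319 \cdot \frac{350}{111} = -40617 + \frac{14111650}{111} = \frac{9603163}{111}$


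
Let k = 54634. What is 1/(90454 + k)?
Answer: 1/145088 ≈ 6.8924e-6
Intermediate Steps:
1/(90454 + k) = 1/(90454 + 54634) = 1/145088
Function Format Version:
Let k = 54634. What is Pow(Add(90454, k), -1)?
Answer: Rational(1, 145088) ≈ 6.8924e-6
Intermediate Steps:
Pow(Add(90454, k), -1) = Pow(Add(90454, 54634), -1) = Pow(145088, -1) = Rational(1, 145088)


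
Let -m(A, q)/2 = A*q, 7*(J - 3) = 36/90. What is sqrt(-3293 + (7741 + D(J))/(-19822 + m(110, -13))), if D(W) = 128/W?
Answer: I*sqrt(1205400602171854)/604978 ≈ 57.389*I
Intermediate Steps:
J = 107/35 (J = 3 + (36/90)/7 = 3 + (36*(1/90))/7 = 3 + (1/7)*(2/5) = 3 + 2/35 = 107/35 ≈ 3.0571)
m(A, q) = -2*A*q
sqrt(-3293 + (7741 + D(J))/(-19822 + m(110, -13))) = sqrt(-3293 + (7741 + 128/(107/35))/(-19822 - 2*110*(-13))) = sqrt(-3293 + (7741 + 128*(35/107))/(-19822 + 2860)) = sqrt(-3293 + (7741 + 4480/107)/(-16962)) = sqrt(-3293 + (832767/107)*(-1/16962)) = sqrt(-3293 - 277589/604978) = sqrt(-1992470143/604978) = I*sqrt(1205400602171854)/604978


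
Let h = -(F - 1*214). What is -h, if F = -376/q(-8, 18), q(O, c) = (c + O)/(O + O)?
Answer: 1938/5 ≈ 387.60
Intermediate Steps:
q(O, c) = (O + c)/(2*O) (q(O, c) = (O + c)/((2*O)) = (O + c)*(1/(2*O)) = (O + c)/(2*O))
F = 3008/5 (F = -376*(-16/(-8 + 18)) = -376/((½)*(-⅛)*10) = -376/(-5/8) = -376*(-8/5) = 3008/5 ≈ 601.60)
h = -1938/5 (h = -(3008/5 - 1*214) = -(3008/5 - 214) = -1*1938/5 = -1938/5 ≈ -387.60)
-h = -1*(-1938/5) = 1938/5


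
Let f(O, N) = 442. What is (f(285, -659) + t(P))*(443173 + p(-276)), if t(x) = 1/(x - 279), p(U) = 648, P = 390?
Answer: 21775189723/111 ≈ 1.9617e+8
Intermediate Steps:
t(x) = 1/(-279 + x)
(f(285, -659) + t(P))*(443173 + p(-276)) = (442 + 1/(-279 + 390))*(443173 + 648) = (442 + 1/111)*443821 = (49063/111)*443821 = 21775189723/111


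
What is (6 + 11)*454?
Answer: 7718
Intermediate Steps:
(6 + 11)*454 = 17*454 = 7718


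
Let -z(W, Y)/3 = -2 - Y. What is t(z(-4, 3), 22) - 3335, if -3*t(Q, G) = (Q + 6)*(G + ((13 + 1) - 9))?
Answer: -3524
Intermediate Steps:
z(W, Y) = 6 + 3*Y (z(W, Y) = -3*(-2 - Y) = 6 + 3*Y)
t(Q, G) = -(5 + G)*(6 + Q)/3 (t(Q, G) = -(Q + 6)*(G + ((13 + 1) - 9))/3 = -(6 + Q)*(G + (14 - 9))/3 = -(6 + Q)*(G + 5)/3 = -(6 + Q)*(5 + G)/3 = -(5 + G)*(6 + Q)/3)
t(z(-4, 3), 22) - 3335 = (-10 - 2*22 - 5*(6 + 3*3)/3 - 1/3*22*(6 + 3*3)) - 3335 = (-10 - 44 - 5*(6 + 9)/3 - 1/3*22*(6 + 9)) - 3335 = (-10 - 44 - 5/3*15 - 1/3*22*15) - 3335 = (-10 - 44 - 25 - 110) - 3335 = -189 - 3335 = -3524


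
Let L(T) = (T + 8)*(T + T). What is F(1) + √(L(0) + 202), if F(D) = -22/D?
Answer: -22 + √202 ≈ -7.7873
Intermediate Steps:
L(T) = 2*T*(8 + T) (L(T) = (8 + T)*(2*T) = 2*T*(8 + T))
F(1) + √(L(0) + 202) = -22/1 + √(2*0*(8 + 0) + 202) = -22*1 + √(2*0*8 + 202) = -22 + √(0 + 202) = -22 + √202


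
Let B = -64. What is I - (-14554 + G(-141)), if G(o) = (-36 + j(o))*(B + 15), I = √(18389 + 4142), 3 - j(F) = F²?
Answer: -961232 + √22531 ≈ -9.6108e+5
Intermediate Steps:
j(F) = 3 - F²
I = √22531 ≈ 150.10
G(o) = 1617 + 49*o² (G(o) = (-36 + (3 - o²))*(-64 + 15) = (-33 - o²)*(-49) = 1617 + 49*o²)
I - (-14554 + G(-141)) = √22531 - (-14554 + (1617 + 49*(-141)²)) = √22531 - (-14554 + (1617 + 49*19881)) = √22531 - (-14554 + (1617 + 974169)) = √22531 - (-14554 + 975786) = √22531 - 1*961232 = √22531 - 961232 = -961232 + √22531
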